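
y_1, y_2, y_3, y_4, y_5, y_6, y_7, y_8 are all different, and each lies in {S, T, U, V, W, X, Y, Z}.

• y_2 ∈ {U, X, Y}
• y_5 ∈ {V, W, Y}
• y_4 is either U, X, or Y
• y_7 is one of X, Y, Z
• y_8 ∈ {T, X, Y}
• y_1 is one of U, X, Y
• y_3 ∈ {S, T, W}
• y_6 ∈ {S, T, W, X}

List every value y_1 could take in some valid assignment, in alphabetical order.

U, X, Y

The 8 variables draw from only 8 values {S, T, U, V, W, X, Y, Z}, so each is used; only y_5 can be V, hence y_5 = V.
Among the 7 still-open variables, Z fits only y_7 (and all 7 values in {S, T, U, W, X, Y, Z} must be used), so y_7 = Z.
y_1, y_2, y_4 share exactly the 3 values {U, X, Y}; by pigeonhole those values go to them, so strike U, X, Y from y_6, y_8.
y_8 must be T (only option left). So y_3, y_6 can't be T.
No further eliminations apply; y_1 can still be any of U, X, Y.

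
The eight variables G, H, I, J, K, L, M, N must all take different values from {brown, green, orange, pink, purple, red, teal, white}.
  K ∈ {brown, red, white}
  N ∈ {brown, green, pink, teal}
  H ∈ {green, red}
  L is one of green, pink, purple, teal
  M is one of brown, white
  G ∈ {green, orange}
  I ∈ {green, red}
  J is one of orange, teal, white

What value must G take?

The 8 variables together cover exactly {brown, green, orange, pink, purple, red, teal, white} — 8 values for 8 variables — and purple appears only in L's list, so L = purple.
The 7 still-open variables draw from only 7 values {brown, green, orange, pink, red, teal, white}, so each is used; only N can be pink, hence N = pink.
Among the 6 still-open variables, teal fits only J (and all 6 values in {brown, green, orange, red, teal, white} must be used), so J = teal.
The 5 still-open variables draw from only 5 values {brown, green, orange, red, white}, so each is used; only G can be orange, hence G = orange.

orange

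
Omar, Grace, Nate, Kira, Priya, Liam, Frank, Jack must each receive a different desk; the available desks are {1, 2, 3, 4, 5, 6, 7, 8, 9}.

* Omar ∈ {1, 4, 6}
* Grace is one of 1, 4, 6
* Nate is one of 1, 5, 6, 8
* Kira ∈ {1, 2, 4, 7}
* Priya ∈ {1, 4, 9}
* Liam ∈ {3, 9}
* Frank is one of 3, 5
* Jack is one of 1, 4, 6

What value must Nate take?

8

Omar, Grace, Jack between them cover only {1, 4, 6} — a naked triple. Remove those values from Nate, Kira, Priya.
That leaves Priya = 9. Remove 9 from Liam.
That leaves Liam = 3. Eliminate 3 elsewhere: Frank.
Frank has just one choice, so Frank = 5. Strike 5 from Nate.
So Nate = 8.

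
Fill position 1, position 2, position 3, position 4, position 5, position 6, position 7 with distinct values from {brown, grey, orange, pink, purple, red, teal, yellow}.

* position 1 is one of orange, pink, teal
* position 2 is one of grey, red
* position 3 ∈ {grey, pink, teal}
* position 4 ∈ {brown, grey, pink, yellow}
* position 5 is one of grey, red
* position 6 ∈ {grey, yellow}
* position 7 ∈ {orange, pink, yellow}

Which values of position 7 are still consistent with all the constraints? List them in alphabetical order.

The 7 variables draw from only 7 values {brown, grey, orange, pink, red, teal, yellow}, so each is used; only position 4 can be brown, hence position 4 = brown.
position 2 and position 5 between them cover only {grey, red} — a naked pair. Remove those values from position 3, position 6.
That leaves position 6 = yellow. So position 7 can't be yellow.
No further eliminations apply; position 7 can still be any of orange, pink.

orange, pink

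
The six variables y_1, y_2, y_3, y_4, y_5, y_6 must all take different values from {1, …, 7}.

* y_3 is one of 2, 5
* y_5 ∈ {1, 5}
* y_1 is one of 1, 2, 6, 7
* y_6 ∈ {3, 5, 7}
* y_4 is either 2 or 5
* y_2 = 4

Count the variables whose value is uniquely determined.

2

y_2's domain is down to {4}, so y_2 = 4.
The 2 variables y_3 and y_4 are confined to {2, 5}, which locks those values in; drop them from y_1, y_5, y_6.
y_5's domain is down to {1}, so y_5 = 1. Eliminate 1 elsewhere: y_1.
Determined: y_2=4, y_5=1. The other variables each still have more than one consistent value. That makes 2.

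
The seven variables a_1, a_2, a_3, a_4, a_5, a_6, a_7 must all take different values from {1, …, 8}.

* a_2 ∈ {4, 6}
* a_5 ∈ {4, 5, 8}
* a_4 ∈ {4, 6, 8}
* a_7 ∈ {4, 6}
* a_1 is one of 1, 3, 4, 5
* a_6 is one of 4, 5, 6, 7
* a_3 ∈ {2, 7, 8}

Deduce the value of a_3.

2

a_2 and a_7 between them cover only {4, 6} — a naked pair. Remove those values from a_1, a_4, a_5, a_6.
a_4 has just one choice, so a_4 = 8. Remove 8 from a_3, a_5.
a_5 has just one choice, so a_5 = 5. Remove 5 from a_1, a_6.
a_6 must be 7 (only option left). So a_3 can't be 7.
So a_3 = 2.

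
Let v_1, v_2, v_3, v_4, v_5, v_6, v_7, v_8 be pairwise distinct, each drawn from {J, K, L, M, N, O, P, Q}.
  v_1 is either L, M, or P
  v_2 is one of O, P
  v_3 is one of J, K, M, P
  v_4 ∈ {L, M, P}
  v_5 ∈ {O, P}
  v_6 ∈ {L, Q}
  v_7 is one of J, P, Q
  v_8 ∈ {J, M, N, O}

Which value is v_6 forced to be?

The 8 variables together cover exactly {J, K, L, M, N, O, P, Q} — 8 values for 8 variables — and K appears only in v_3's list, so v_3 = K.
The 7 still-open variables draw from only 7 values {J, L, M, N, O, P, Q}, so each is used; only v_8 can be N, hence v_8 = N.
The 6 still-open variables draw from only 6 values {J, L, M, O, P, Q}, so each is used; only v_7 can be J, hence v_7 = J.
The 5 still-open variables draw from only 5 values {L, M, O, P, Q}, so each is used; only v_6 can be Q, hence v_6 = Q.

Q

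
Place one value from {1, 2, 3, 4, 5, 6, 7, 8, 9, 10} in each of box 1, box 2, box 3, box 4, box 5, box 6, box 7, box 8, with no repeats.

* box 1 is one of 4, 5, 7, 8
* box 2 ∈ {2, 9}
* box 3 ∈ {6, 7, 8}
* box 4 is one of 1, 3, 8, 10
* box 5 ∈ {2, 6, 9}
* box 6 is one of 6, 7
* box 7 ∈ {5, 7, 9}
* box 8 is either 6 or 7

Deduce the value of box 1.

The 2 variables box 6 and box 8 are confined to {6, 7}, which locks those values in; drop them from box 1, box 3, box 5, box 7.
box 3 must be 8 (only option left). Remove 8 from box 1, box 4.
The 2 variables box 2 and box 5 are confined to {2, 9}, which locks those values in; drop them from box 7.
That leaves box 7 = 5. Eliminate 5 elsewhere: box 1.
So box 1 = 4.

4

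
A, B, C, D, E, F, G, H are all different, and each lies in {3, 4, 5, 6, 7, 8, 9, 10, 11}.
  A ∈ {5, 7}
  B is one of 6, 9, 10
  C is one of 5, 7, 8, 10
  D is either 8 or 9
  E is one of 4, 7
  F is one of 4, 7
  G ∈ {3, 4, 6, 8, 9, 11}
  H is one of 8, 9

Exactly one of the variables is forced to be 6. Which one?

D and H between them cover only {8, 9} — a naked pair. Remove those values from B, C, G.
E and F share exactly the 2 values {4, 7}; by pigeonhole those values go to them, so strike 4, 7 from A, C, G.
That leaves A = 5. Eliminate 5 elsewhere: C.
That leaves C = 10. Eliminate 10 elsewhere: B.
So 6 goes to B.

B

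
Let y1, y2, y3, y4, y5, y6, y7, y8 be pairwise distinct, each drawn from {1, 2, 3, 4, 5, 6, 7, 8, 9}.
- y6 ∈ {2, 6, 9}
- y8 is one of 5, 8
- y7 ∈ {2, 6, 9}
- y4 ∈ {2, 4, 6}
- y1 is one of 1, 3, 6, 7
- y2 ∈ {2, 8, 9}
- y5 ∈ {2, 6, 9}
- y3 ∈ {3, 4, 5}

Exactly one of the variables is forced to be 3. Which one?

y3

y5, y6, y7 share exactly the 3 values {2, 6, 9}; by pigeonhole those values go to them, so strike 2, 6, 9 from y1, y2, y4.
That leaves y2 = 8. Remove 8 from y8.
y4 must be 4 (only option left). Eliminate 4 elsewhere: y3.
y8's domain is down to {5}, so y8 = 5. Eliminate 5 elsewhere: y3.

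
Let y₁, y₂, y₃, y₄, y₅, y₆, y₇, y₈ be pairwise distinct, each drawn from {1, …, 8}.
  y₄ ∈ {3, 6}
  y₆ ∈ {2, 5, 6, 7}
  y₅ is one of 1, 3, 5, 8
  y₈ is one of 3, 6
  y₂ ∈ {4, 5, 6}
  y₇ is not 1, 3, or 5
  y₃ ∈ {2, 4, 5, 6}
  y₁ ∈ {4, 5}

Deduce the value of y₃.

Among the 8 variables, 1 fits only y₅ (and all 8 values in {1, 2, 3, 4, 5, 6, 7, 8} must be used), so y₅ = 1.
The 7 still-open variables together cover exactly {2, 3, 4, 5, 6, 7, 8} — 7 values for 7 variables — and 8 appears only in y₇'s list, so y₇ = 8.
The 6 still-open variables draw from only 6 values {2, 3, 4, 5, 6, 7}, so each is used; only y₆ can be 7, hence y₆ = 7.
The 5 still-open variables together cover exactly {2, 3, 4, 5, 6} — 5 values for 5 variables — and 2 appears only in y₃'s list, so y₃ = 2.

2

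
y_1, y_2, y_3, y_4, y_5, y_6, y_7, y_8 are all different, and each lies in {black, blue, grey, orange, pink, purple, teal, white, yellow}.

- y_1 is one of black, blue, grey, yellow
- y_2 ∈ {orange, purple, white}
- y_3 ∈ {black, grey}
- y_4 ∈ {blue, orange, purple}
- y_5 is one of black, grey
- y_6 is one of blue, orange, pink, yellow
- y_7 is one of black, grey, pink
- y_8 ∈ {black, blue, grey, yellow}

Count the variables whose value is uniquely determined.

Among the 8 variables, white fits only y_2 (and all 8 values in {black, blue, grey, orange, pink, purple, white, yellow} must be used), so y_2 = white.
The 7 still-open variables draw from only 7 values {black, blue, grey, orange, pink, purple, yellow}, so each is used; only y_4 can be purple, hence y_4 = purple.
The 6 still-open variables draw from only 6 values {black, blue, grey, orange, pink, yellow}, so each is used; only y_6 can be orange, hence y_6 = orange.
The 5 still-open variables draw from only 5 values {black, blue, grey, pink, yellow}, so each is used; only y_7 can be pink, hence y_7 = pink.
y_3 and y_5 share exactly the 2 values {black, grey}; by pigeonhole those values go to them, so strike black, grey from y_1, y_8.
Determined: y_2=white, y_4=purple, y_6=orange, y_7=pink. The other variables each still have more than one consistent value. That makes 4.

4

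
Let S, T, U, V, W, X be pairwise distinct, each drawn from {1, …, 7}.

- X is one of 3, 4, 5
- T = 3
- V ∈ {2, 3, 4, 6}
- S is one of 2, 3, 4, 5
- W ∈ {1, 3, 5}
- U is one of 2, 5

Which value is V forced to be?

T's domain is down to {3}, so T = 3. Strike 3 from S, V, W, X.
Among the 5 still-open variables, 1 fits only W (and all 5 values in {1, 2, 4, 5, 6} must be used), so W = 1.
The 4 still-open variables together cover exactly {2, 4, 5, 6} — 4 values for 4 variables — and 6 appears only in V's list, so V = 6.

6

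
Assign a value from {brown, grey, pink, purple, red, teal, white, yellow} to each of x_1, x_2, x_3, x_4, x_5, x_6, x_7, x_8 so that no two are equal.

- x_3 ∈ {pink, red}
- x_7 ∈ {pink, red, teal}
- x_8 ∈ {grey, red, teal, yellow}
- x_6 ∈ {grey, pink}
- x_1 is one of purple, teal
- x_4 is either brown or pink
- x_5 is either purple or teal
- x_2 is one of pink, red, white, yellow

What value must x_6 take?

grey

The 8 variables together cover exactly {brown, grey, pink, purple, red, teal, white, yellow} — 8 values for 8 variables — and brown appears only in x_4's list, so x_4 = brown.
The 7 still-open variables draw from only 7 values {grey, pink, purple, red, teal, white, yellow}, so each is used; only x_2 can be white, hence x_2 = white.
The 6 still-open variables together cover exactly {grey, pink, purple, red, teal, yellow} — 6 values for 6 variables — and yellow appears only in x_8's list, so x_8 = yellow.
The 5 still-open variables draw from only 5 values {grey, pink, purple, red, teal}, so each is used; only x_6 can be grey, hence x_6 = grey.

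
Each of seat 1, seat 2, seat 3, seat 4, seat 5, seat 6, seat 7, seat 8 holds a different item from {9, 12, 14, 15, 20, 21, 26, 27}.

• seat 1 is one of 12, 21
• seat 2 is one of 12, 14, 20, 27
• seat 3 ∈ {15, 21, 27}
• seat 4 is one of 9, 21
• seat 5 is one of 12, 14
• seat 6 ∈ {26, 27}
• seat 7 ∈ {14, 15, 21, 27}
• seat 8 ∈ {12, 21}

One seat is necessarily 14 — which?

The 8 variables together cover exactly {9, 12, 14, 15, 20, 21, 26, 27} — 8 values for 8 variables — and 9 appears only in seat 4's list, so seat 4 = 9.
The 7 still-open variables together cover exactly {12, 14, 15, 20, 21, 26, 27} — 7 values for 7 variables — and 20 appears only in seat 2's list, so seat 2 = 20.
The 6 still-open variables together cover exactly {12, 14, 15, 21, 26, 27} — 6 values for 6 variables — and 26 appears only in seat 6's list, so seat 6 = 26.
seat 1 and seat 8 share exactly the 2 values {12, 21}; by pigeonhole those values go to them, so strike 12, 21 from seat 3, seat 5, seat 7.
So 14 goes to seat 5.

seat 5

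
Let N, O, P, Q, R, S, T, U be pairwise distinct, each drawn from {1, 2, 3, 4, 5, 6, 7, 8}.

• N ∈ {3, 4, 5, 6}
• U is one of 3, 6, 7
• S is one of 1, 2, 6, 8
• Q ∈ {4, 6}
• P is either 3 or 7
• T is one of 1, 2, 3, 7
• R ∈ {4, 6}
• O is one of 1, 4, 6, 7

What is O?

The 8 variables draw from only 8 values {1, 2, 3, 4, 5, 6, 7, 8}, so each is used; only N can be 5, hence N = 5.
Among the 7 still-open variables, 8 fits only S (and all 7 values in {1, 2, 3, 4, 6, 7, 8} must be used), so S = 8.
Among the 6 still-open variables, 2 fits only T (and all 6 values in {1, 2, 3, 4, 6, 7} must be used), so T = 2.
The 5 still-open variables draw from only 5 values {1, 3, 4, 6, 7}, so each is used; only O can be 1, hence O = 1.

1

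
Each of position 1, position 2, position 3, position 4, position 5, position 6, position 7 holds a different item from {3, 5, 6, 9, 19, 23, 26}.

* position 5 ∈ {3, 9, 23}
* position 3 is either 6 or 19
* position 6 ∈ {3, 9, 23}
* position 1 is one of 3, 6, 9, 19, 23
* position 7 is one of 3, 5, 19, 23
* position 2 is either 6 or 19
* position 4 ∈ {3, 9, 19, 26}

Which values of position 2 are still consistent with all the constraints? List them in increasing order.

Among the 7 variables, 5 fits only position 7 (and all 7 values in {3, 5, 6, 9, 19, 23, 26} must be used), so position 7 = 5.
Among the 6 still-open variables, 26 fits only position 4 (and all 6 values in {3, 6, 9, 19, 23, 26} must be used), so position 4 = 26.
position 2 and position 3 between them cover only {6, 19} — a naked pair. Remove those values from position 1.
No further eliminations apply; position 2 can still be any of 6, 19.

6, 19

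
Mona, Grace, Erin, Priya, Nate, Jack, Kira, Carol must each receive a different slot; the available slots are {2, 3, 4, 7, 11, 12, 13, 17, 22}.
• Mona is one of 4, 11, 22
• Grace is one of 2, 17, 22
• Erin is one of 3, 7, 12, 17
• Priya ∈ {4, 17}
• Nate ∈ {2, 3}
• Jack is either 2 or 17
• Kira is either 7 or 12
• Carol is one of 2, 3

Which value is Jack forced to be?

The 8 variables draw from only 8 values {2, 3, 4, 7, 11, 12, 17, 22}, so each is used; only Mona can be 11, hence Mona = 11.
The 7 still-open variables draw from only 7 values {2, 3, 4, 7, 12, 17, 22}, so each is used; only Priya can be 4, hence Priya = 4.
The 6 still-open variables draw from only 6 values {2, 3, 7, 12, 17, 22}, so each is used; only Grace can be 22, hence Grace = 22.
The 2 variables Nate and Carol are confined to {2, 3}, which locks those values in; drop them from Erin, Jack.
So Jack = 17.

17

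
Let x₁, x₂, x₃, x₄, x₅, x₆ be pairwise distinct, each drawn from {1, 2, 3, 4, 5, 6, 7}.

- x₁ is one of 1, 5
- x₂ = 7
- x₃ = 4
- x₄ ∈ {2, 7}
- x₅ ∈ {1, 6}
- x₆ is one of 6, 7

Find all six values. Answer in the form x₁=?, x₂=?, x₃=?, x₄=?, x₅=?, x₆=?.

x₂'s domain is down to {7}, so x₂ = 7. So x₄, x₆ can't be 7.
x₃ must be 4 (only option left).
x₄ has just one choice, so x₄ = 2.
x₆ has just one choice, so x₆ = 6. Eliminate 6 elsewhere: x₅.
That leaves x₅ = 1. So x₁ can't be 1.
x₁'s domain is down to {5}, so x₁ = 5.

x₁=5, x₂=7, x₃=4, x₄=2, x₅=1, x₆=6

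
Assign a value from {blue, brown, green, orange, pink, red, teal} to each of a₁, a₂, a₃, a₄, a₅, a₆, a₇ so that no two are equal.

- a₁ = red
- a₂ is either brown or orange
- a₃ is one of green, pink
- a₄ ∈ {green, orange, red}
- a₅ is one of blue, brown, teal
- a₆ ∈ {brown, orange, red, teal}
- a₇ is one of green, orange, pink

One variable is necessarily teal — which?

a₆

a₁'s domain is down to {red}, so a₁ = red. Eliminate red elsewhere: a₄, a₆.
The 6 still-open variables draw from only 6 values {blue, brown, green, orange, pink, teal}, so each is used; only a₅ can be blue, hence a₅ = blue.
The 5 still-open variables together cover exactly {brown, green, orange, pink, teal} — 5 values for 5 variables — and teal appears only in a₆'s list, so a₆ = teal.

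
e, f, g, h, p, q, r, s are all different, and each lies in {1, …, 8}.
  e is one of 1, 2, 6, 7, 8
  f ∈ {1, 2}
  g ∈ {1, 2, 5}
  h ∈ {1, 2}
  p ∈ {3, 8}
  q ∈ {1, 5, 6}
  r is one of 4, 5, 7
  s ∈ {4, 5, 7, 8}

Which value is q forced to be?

The 8 variables draw from only 8 values {1, 2, 3, 4, 5, 6, 7, 8}, so each is used; only p can be 3, hence p = 3.
f and h share exactly the 2 values {1, 2}; by pigeonhole those values go to them, so strike 1, 2 from e, g, q.
g must be 5 (only option left). Remove 5 from q, r, s.
So q = 6.

6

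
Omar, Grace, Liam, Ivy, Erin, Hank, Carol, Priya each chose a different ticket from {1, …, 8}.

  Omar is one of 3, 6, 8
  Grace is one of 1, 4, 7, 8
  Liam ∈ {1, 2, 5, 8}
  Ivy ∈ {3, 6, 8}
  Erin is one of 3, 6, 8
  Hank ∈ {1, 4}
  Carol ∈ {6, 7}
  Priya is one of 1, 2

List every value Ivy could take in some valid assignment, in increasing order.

3, 6, 8

The 8 variables draw from only 8 values {1, 2, 3, 4, 5, 6, 7, 8}, so each is used; only Liam can be 5, hence Liam = 5.
The 7 still-open variables draw from only 7 values {1, 2, 3, 4, 6, 7, 8}, so each is used; only Priya can be 2, hence Priya = 2.
Omar, Ivy, Erin share exactly the 3 values {3, 6, 8}; by pigeonhole those values go to them, so strike 3, 6, 8 from Grace, Carol.
That leaves Carol = 7. Strike 7 from Grace.
No further eliminations apply; Ivy can still be any of 3, 6, 8.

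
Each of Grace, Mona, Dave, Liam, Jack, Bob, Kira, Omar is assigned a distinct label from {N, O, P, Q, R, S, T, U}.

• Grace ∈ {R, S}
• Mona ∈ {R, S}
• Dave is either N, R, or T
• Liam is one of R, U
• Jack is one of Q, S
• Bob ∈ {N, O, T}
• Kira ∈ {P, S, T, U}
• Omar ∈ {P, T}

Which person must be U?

Liam

The 8 variables draw from only 8 values {N, O, P, Q, R, S, T, U}, so each is used; only Bob can be O, hence Bob = O.
The 7 still-open variables together cover exactly {N, P, Q, R, S, T, U} — 7 values for 7 variables — and N appears only in Dave's list, so Dave = N.
The 6 still-open variables draw from only 6 values {P, Q, R, S, T, U}, so each is used; only Jack can be Q, hence Jack = Q.
Grace and Mona share exactly the 2 values {R, S}; by pigeonhole those values go to them, so strike R, S from Liam, Kira.
So U goes to Liam.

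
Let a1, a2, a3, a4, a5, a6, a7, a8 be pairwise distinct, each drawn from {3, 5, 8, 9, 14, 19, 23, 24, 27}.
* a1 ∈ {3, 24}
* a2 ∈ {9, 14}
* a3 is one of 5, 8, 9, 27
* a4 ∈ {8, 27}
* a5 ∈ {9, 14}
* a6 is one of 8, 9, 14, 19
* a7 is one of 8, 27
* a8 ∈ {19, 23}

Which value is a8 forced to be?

23

The 2 variables a2 and a5 are confined to {9, 14}, which locks those values in; drop them from a3, a6.
a4 and a7 share exactly the 2 values {8, 27}; by pigeonhole those values go to them, so strike 8, 27 from a3, a6.
a3 must be 5 (only option left).
That leaves a6 = 19. Strike 19 from a8.
So a8 = 23.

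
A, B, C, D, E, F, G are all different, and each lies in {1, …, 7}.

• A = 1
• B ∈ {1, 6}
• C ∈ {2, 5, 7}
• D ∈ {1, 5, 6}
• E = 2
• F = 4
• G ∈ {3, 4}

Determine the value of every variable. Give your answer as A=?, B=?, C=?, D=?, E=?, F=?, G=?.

A's domain is down to {1}, so A = 1. So B, D can't be 1.
That leaves B = 6. Eliminate 6 elsewhere: D.
That leaves D = 5. Eliminate 5 elsewhere: C.
E has just one choice, so E = 2. So C can't be 2.
F must be 4 (only option left). Eliminate 4 elsewhere: G.
That leaves G = 3.
C must be 7 (only option left).

A=1, B=6, C=7, D=5, E=2, F=4, G=3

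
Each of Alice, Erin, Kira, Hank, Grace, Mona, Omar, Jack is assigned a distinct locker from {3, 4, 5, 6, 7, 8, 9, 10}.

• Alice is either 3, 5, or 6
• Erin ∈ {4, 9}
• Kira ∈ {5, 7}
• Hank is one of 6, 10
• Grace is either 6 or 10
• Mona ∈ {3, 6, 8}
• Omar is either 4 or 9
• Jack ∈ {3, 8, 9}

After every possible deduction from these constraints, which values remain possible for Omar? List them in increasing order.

The 8 variables together cover exactly {3, 4, 5, 6, 7, 8, 9, 10} — 8 values for 8 variables — and 7 appears only in Kira's list, so Kira = 7.
The 7 still-open variables together cover exactly {3, 4, 5, 6, 8, 9, 10} — 7 values for 7 variables — and 5 appears only in Alice's list, so Alice = 5.
Erin and Omar share exactly the 2 values {4, 9}; by pigeonhole those values go to them, so strike 4, 9 from Jack.
Hank and Grace share exactly the 2 values {6, 10}; by pigeonhole those values go to them, so strike 6, 10 from Mona.
No further eliminations apply; Omar can still be any of 4, 9.

4, 9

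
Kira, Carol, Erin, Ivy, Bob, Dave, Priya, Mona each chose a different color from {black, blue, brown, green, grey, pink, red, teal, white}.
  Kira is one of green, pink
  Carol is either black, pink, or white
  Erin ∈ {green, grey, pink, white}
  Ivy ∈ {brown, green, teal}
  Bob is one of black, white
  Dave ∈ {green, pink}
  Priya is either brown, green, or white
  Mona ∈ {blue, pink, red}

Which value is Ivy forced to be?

Kira and Dave share exactly the 2 values {green, pink}; by pigeonhole those values go to them, so strike green, pink from Carol, Erin, Ivy, Priya, Mona.
The 2 variables Carol and Bob are confined to {black, white}, which locks those values in; drop them from Erin, Priya.
Erin must be grey (only option left).
Priya has just one choice, so Priya = brown. Eliminate brown elsewhere: Ivy.
So Ivy = teal.

teal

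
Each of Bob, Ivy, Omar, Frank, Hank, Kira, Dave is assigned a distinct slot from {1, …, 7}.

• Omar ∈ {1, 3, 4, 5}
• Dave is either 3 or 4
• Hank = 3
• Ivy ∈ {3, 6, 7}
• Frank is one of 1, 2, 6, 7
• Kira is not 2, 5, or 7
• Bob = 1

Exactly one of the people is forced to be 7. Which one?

Bob's domain is down to {1}, so Bob = 1. Eliminate 1 elsewhere: Omar, Frank, Kira.
Hank has just one choice, so Hank = 3. Remove 3 from Ivy, Omar, Kira, Dave.
Dave must be 4 (only option left). Eliminate 4 elsewhere: Omar, Kira.
Omar's domain is down to {5}, so Omar = 5.
Kira must be 6 (only option left). So Ivy, Frank can't be 6.
So 7 goes to Ivy.

Ivy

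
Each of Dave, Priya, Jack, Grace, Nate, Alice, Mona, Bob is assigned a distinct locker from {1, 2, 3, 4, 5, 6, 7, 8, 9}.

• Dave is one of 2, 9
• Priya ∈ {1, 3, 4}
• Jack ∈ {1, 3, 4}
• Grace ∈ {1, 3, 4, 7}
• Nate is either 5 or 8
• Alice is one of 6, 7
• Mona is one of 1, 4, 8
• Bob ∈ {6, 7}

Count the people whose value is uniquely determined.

2

Alice and Bob between them cover only {6, 7} — a naked pair. Remove those values from Grace.
Priya, Jack, Grace share exactly the 3 values {1, 3, 4}; by pigeonhole those values go to them, so strike 1, 3, 4 from Mona.
Mona has just one choice, so Mona = 8. So Nate can't be 8.
Nate must be 5 (only option left).
Determined: Nate=5, Mona=8. The other people each still have more than one consistent value. That makes 2.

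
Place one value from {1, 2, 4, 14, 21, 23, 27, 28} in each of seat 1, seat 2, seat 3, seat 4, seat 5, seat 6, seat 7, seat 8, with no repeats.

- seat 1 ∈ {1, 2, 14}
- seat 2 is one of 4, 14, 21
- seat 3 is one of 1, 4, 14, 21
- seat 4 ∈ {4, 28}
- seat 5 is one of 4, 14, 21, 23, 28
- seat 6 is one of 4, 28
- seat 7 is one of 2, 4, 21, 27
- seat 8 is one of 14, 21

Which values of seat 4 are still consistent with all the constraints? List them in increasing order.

4, 28

The 8 variables together cover exactly {1, 2, 4, 14, 21, 23, 27, 28} — 8 values for 8 variables — and 23 appears only in seat 5's list, so seat 5 = 23.
The 7 still-open variables together cover exactly {1, 2, 4, 14, 21, 27, 28} — 7 values for 7 variables — and 27 appears only in seat 7's list, so seat 7 = 27.
The 6 still-open variables draw from only 6 values {1, 2, 4, 14, 21, 28}, so each is used; only seat 1 can be 2, hence seat 1 = 2.
Among the 5 still-open variables, 1 fits only seat 3 (and all 5 values in {1, 4, 14, 21, 28} must be used), so seat 3 = 1.
The 2 variables seat 4 and seat 6 are confined to {4, 28}, which locks those values in; drop them from seat 2.
No further eliminations apply; seat 4 can still be any of 4, 28.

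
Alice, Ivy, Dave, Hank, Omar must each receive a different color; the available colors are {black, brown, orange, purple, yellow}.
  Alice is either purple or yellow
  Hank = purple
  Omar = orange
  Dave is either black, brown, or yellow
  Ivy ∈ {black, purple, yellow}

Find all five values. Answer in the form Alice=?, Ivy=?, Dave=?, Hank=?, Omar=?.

Hank has just one choice, so Hank = purple. Eliminate purple elsewhere: Alice, Ivy.
Omar's domain is down to {orange}, so Omar = orange.
Alice must be yellow (only option left). Strike yellow from Ivy, Dave.
Ivy must be black (only option left). Eliminate black elsewhere: Dave.
Dave must be brown (only option left).

Alice=yellow, Ivy=black, Dave=brown, Hank=purple, Omar=orange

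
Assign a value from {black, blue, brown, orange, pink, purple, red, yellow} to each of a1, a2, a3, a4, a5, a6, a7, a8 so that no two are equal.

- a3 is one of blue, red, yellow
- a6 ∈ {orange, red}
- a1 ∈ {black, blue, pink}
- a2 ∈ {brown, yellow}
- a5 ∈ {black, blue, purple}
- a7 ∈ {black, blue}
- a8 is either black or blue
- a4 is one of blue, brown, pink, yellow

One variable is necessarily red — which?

The 8 variables draw from only 8 values {black, blue, brown, orange, pink, purple, red, yellow}, so each is used; only a6 can be orange, hence a6 = orange.
The 7 still-open variables draw from only 7 values {black, blue, brown, pink, purple, red, yellow}, so each is used; only a5 can be purple, hence a5 = purple.
Among the 6 still-open variables, red fits only a3 (and all 6 values in {black, blue, brown, pink, red, yellow} must be used), so a3 = red.

a3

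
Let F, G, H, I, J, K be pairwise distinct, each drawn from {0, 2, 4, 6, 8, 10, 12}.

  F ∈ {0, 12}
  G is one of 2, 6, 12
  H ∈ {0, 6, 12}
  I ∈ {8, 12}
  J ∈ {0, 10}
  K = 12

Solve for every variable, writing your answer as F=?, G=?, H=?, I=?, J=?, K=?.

F=0, G=2, H=6, I=8, J=10, K=12

K has just one choice, so K = 12. Strike 12 from F, G, H, I.
That leaves F = 0. Remove 0 from H, J.
H's domain is down to {6}, so H = 6. Remove 6 from G.
That leaves I = 8.
J has just one choice, so J = 10.
G has just one choice, so G = 2.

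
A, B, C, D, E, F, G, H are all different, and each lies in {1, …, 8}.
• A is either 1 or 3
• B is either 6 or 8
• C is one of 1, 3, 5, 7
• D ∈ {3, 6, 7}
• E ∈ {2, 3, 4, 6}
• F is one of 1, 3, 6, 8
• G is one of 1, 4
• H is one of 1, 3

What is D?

7

Among the 8 variables, 2 fits only E (and all 8 values in {1, 2, 3, 4, 5, 6, 7, 8} must be used), so E = 2.
Among the 7 still-open variables, 4 fits only G (and all 7 values in {1, 3, 4, 5, 6, 7, 8} must be used), so G = 4.
Among the 6 still-open variables, 5 fits only C (and all 6 values in {1, 3, 5, 6, 7, 8} must be used), so C = 5.
Among the 5 still-open variables, 7 fits only D (and all 5 values in {1, 3, 6, 7, 8} must be used), so D = 7.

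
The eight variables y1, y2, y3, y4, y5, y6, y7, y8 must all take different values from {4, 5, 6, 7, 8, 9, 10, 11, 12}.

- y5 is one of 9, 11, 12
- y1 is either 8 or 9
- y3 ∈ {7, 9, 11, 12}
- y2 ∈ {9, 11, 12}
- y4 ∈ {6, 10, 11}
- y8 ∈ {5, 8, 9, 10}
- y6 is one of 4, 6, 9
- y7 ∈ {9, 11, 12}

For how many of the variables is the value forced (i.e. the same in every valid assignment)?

2

y2, y5, y7 share exactly the 3 values {9, 11, 12}; by pigeonhole those values go to them, so strike 9, 11, 12 from y1, y3, y4, y6, y8.
y1's domain is down to {8}, so y1 = 8. Eliminate 8 elsewhere: y8.
y3 has just one choice, so y3 = 7.
Determined: y1=8, y3=7. The other variables each still have more than one consistent value. That makes 2.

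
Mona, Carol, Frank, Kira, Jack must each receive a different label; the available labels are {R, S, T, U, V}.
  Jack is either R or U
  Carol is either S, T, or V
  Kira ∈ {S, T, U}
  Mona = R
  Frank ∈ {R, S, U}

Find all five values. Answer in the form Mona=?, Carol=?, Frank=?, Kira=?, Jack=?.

Mona=R, Carol=V, Frank=S, Kira=T, Jack=U

Mona has just one choice, so Mona = R. Strike R from Frank, Jack.
Jack must be U (only option left). So Frank, Kira can't be U.
Frank has just one choice, so Frank = S. Strike S from Carol, Kira.
Kira's domain is down to {T}, so Kira = T. So Carol can't be T.
Carol's domain is down to {V}, so Carol = V.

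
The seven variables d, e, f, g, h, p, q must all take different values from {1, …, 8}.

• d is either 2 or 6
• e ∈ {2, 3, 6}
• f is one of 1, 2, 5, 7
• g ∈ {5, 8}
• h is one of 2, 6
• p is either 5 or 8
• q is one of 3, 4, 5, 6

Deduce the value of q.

d and h between them cover only {2, 6} — a naked pair. Remove those values from e, f, q.
That leaves e = 3. Remove 3 from q.
g and p between them cover only {5, 8} — a naked pair. Remove those values from f, q.
So q = 4.

4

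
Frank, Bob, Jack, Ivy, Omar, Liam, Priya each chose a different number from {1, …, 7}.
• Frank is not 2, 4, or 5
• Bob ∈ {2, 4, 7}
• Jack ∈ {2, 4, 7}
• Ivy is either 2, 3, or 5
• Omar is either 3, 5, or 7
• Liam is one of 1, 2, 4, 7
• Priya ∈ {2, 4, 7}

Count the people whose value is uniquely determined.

Among the 7 variables, 6 fits only Frank (and all 7 values in {1, 2, 3, 4, 5, 6, 7} must be used), so Frank = 6.
Among the 6 still-open variables, 1 fits only Liam (and all 6 values in {1, 2, 3, 4, 5, 7} must be used), so Liam = 1.
Bob, Jack, Priya share exactly the 3 values {2, 4, 7}; by pigeonhole those values go to them, so strike 2, 4, 7 from Ivy, Omar.
Determined: Frank=6, Liam=1. The other people each still have more than one consistent value. That makes 2.

2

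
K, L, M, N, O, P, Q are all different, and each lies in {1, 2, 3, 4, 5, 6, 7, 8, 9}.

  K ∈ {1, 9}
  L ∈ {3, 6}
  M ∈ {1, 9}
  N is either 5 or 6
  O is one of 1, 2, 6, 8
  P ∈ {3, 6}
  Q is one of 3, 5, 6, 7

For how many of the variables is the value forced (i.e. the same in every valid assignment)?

K and M share exactly the 2 values {1, 9}; by pigeonhole those values go to them, so strike 1, 9 from O.
The 2 variables L and P are confined to {3, 6}, which locks those values in; drop them from N, O, Q.
N's domain is down to {5}, so N = 5. Eliminate 5 elsewhere: Q.
Q must be 7 (only option left).
Determined: N=5, Q=7. The other variables each still have more than one consistent value. That makes 2.

2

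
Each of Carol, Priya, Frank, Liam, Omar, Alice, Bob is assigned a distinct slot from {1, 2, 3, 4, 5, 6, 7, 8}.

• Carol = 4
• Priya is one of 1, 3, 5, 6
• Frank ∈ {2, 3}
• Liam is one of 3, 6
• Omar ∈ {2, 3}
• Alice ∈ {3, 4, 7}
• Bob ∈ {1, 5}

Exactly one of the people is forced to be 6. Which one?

Liam

Carol's domain is down to {4}, so Carol = 4. Strike 4 from Alice.
Among the 6 still-open variables, 7 fits only Alice (and all 6 values in {1, 2, 3, 5, 6, 7} must be used), so Alice = 7.
Frank and Omar share exactly the 2 values {2, 3}; by pigeonhole those values go to them, so strike 2, 3 from Priya, Liam.
So 6 goes to Liam.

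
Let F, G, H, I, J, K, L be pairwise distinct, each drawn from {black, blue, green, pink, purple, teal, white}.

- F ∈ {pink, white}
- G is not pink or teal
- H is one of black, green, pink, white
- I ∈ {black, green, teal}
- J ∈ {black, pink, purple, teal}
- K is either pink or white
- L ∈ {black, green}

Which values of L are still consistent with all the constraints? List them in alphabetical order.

black, green

The 7 variables together cover exactly {black, blue, green, pink, purple, teal, white} — 7 values for 7 variables — and blue appears only in G's list, so G = blue.
The 6 still-open variables together cover exactly {black, green, pink, purple, teal, white} — 6 values for 6 variables — and purple appears only in J's list, so J = purple.
Among the 5 still-open variables, teal fits only I (and all 5 values in {black, green, pink, teal, white} must be used), so I = teal.
The 2 variables F and K are confined to {pink, white}, which locks those values in; drop them from H.
No further eliminations apply; L can still be any of black, green.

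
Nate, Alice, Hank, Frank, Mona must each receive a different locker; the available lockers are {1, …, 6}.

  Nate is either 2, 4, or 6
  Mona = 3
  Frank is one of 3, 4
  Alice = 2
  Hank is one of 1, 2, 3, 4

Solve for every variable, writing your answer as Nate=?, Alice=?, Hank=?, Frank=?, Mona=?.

Alice has just one choice, so Alice = 2. Eliminate 2 elsewhere: Nate, Hank.
Mona must be 3 (only option left). Eliminate 3 elsewhere: Hank, Frank.
Frank has just one choice, so Frank = 4. So Nate, Hank can't be 4.
Nate's domain is down to {6}, so Nate = 6.
Hank must be 1 (only option left).

Nate=6, Alice=2, Hank=1, Frank=4, Mona=3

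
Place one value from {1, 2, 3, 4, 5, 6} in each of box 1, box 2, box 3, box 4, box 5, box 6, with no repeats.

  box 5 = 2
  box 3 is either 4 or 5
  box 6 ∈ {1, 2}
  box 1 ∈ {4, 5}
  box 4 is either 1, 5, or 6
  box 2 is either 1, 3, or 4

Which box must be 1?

box 6

box 5 must be 2 (only option left). Eliminate 2 elsewhere: box 6.
So 1 goes to box 6.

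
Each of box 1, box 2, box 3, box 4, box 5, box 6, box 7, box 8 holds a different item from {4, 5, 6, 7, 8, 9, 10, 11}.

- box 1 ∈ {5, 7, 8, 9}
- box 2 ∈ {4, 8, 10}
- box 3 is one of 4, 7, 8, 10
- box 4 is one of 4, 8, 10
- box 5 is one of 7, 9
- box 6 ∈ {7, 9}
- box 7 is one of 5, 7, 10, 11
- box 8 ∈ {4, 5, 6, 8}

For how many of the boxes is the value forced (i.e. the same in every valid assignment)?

3

Among the 8 variables, 6 fits only box 8 (and all 8 values in {4, 5, 6, 7, 8, 9, 10, 11} must be used), so box 8 = 6.
The 7 still-open variables together cover exactly {4, 5, 7, 8, 9, 10, 11} — 7 values for 7 variables — and 11 appears only in box 7's list, so box 7 = 11.
Among the 6 still-open variables, 5 fits only box 1 (and all 6 values in {4, 5, 7, 8, 9, 10} must be used), so box 1 = 5.
box 5 and box 6 share exactly the 2 values {7, 9}; by pigeonhole those values go to them, so strike 7, 9 from box 3.
Determined: box 1=5, box 7=11, box 8=6. The other boxes each still have more than one consistent value. That makes 3.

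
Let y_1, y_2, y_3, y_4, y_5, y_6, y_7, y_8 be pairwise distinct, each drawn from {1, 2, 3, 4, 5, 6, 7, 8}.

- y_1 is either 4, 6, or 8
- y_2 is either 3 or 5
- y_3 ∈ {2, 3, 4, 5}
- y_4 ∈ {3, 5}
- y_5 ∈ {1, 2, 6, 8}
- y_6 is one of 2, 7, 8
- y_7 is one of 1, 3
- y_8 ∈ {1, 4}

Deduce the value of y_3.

2

The 8 variables draw from only 8 values {1, 2, 3, 4, 5, 6, 7, 8}, so each is used; only y_6 can be 7, hence y_6 = 7.
y_2 and y_4 between them cover only {3, 5} — a naked pair. Remove those values from y_3, y_7.
y_7's domain is down to {1}, so y_7 = 1. Remove 1 from y_5, y_8.
That leaves y_8 = 4. Remove 4 from y_1, y_3.
So y_3 = 2.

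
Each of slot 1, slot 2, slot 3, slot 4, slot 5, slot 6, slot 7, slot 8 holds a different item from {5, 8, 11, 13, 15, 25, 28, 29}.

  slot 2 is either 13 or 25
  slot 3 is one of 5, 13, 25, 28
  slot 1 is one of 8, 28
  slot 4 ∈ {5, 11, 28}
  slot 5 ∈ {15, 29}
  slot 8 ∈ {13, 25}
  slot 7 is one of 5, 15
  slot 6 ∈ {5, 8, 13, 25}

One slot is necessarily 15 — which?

Among the 8 variables, 11 fits only slot 4 (and all 8 values in {5, 8, 11, 13, 15, 25, 28, 29} must be used), so slot 4 = 11.
The 7 still-open variables together cover exactly {5, 8, 13, 15, 25, 28, 29} — 7 values for 7 variables — and 29 appears only in slot 5's list, so slot 5 = 29.
The 6 still-open variables together cover exactly {5, 8, 13, 15, 25, 28} — 6 values for 6 variables — and 15 appears only in slot 7's list, so slot 7 = 15.

slot 7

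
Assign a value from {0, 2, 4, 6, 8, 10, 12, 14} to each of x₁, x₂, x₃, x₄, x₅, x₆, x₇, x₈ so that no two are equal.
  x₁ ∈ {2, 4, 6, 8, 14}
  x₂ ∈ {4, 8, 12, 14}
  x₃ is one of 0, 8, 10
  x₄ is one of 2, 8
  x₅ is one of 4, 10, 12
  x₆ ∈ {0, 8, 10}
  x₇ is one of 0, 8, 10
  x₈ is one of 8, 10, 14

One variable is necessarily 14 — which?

x₈

The 8 variables draw from only 8 values {0, 2, 4, 6, 8, 10, 12, 14}, so each is used; only x₁ can be 6, hence x₁ = 6.
The 7 still-open variables together cover exactly {0, 2, 4, 8, 10, 12, 14} — 7 values for 7 variables — and 2 appears only in x₄'s list, so x₄ = 2.
x₃, x₆, x₇ share exactly the 3 values {0, 8, 10}; by pigeonhole those values go to them, so strike 0, 8, 10 from x₂, x₅, x₈.
So 14 goes to x₈.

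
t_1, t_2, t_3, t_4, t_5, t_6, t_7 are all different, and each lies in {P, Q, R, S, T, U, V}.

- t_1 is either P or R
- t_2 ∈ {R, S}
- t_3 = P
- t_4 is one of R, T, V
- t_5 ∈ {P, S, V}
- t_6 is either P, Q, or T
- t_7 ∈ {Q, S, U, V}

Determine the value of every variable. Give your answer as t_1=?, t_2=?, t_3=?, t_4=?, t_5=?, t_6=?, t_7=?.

t_1=R, t_2=S, t_3=P, t_4=T, t_5=V, t_6=Q, t_7=U

t_3 has just one choice, so t_3 = P. Remove P from t_1, t_5, t_6.
t_1 must be R (only option left). Remove R from t_2, t_4.
t_2 must be S (only option left). Eliminate S elsewhere: t_5, t_7.
That leaves t_5 = V. Eliminate V elsewhere: t_4, t_7.
t_4 has just one choice, so t_4 = T. Eliminate T elsewhere: t_6.
t_6 has just one choice, so t_6 = Q. Strike Q from t_7.
That leaves t_7 = U.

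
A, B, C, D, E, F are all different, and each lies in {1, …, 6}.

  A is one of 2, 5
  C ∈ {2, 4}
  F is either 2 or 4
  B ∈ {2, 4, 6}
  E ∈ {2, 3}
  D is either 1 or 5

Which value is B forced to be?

6

Among the 6 variables, 1 fits only D (and all 6 values in {1, 2, 3, 4, 5, 6} must be used), so D = 1.
The 5 still-open variables together cover exactly {2, 3, 4, 5, 6} — 5 values for 5 variables — and 3 appears only in E's list, so E = 3.
The 4 still-open variables draw from only 4 values {2, 4, 5, 6}, so each is used; only A can be 5, hence A = 5.
Among the 3 still-open variables, 6 fits only B (and all 3 values in {2, 4, 6} must be used), so B = 6.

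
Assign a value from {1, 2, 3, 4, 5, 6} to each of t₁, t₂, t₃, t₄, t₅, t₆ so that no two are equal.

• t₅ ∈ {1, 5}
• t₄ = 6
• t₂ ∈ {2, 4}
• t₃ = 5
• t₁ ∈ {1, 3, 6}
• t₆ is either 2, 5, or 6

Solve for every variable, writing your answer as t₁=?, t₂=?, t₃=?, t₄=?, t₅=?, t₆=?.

t₁=3, t₂=4, t₃=5, t₄=6, t₅=1, t₆=2

t₃ has just one choice, so t₃ = 5. Remove 5 from t₅, t₆.
t₄'s domain is down to {6}, so t₄ = 6. Remove 6 from t₁, t₆.
That leaves t₅ = 1. Strike 1 from t₁.
t₆ must be 2 (only option left). So t₂ can't be 2.
t₁ must be 3 (only option left).
t₂'s domain is down to {4}, so t₂ = 4.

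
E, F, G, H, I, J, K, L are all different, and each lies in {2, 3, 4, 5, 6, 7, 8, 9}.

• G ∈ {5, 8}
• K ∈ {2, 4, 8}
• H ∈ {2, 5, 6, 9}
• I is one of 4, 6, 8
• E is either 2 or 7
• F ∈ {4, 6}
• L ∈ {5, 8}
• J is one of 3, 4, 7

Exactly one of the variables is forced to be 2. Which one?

Among the 8 variables, 3 fits only J (and all 8 values in {2, 3, 4, 5, 6, 7, 8, 9} must be used), so J = 3.
Among the 7 still-open variables, 7 fits only E (and all 7 values in {2, 4, 5, 6, 7, 8, 9} must be used), so E = 7.
The 6 still-open variables draw from only 6 values {2, 4, 5, 6, 8, 9}, so each is used; only H can be 9, hence H = 9.
Among the 5 still-open variables, 2 fits only K (and all 5 values in {2, 4, 5, 6, 8} must be used), so K = 2.

K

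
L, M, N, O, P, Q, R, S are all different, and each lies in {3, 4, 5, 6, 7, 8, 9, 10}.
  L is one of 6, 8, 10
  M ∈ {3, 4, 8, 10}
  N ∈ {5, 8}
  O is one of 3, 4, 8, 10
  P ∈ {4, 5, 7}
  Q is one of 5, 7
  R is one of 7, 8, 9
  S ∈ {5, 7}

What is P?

Among the 8 variables, 6 fits only L (and all 8 values in {3, 4, 5, 6, 7, 8, 9, 10} must be used), so L = 6.
The 7 still-open variables draw from only 7 values {3, 4, 5, 7, 8, 9, 10}, so each is used; only R can be 9, hence R = 9.
Q and S share exactly the 2 values {5, 7}; by pigeonhole those values go to them, so strike 5, 7 from N, P.
So P = 4.

4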